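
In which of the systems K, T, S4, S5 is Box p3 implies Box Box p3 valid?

S4-tableau for the negation not (Box p3 implies Box Box p3):
1. not (Box p3 implies Box Box p3), w0
2. Box p3, w0
3. not Box Box p3, w0
4. p3, w0
5. not Box p3, w1
6. p3, w1
7. not p3, w2
8. p3, w2
Accessibility: w0Rw0, w0Rw1, w0Rw2, w1Rw1, w1Rw2, w2Rw2
Branch closes: p3 and not p3 both at w2.
Every branch closes (one shown): valid in S4, hence also in S5 (every theorem of S4 is a theorem of S5).
T-tableau for the negation not (Box p3 implies Box Box p3):
1. not (Box p3 implies Box Box p3), w0
2. Box p3, w0
3. not Box Box p3, w0
4. p3, w0
5. not Box p3, w1
6. p3, w1
7. not p3, w2
Accessibility: w0Rw0, w0Rw1, w1Rw1, w1Rw2, w2Rw2
Complete open branch: countermodel on a T-frame, so not valid in T, nor in K (the same frame is also a K-frame).

S4, S5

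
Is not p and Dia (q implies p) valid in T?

Not valid

Tableau for the negation not (not p and Dia (q implies p)):
1. not (not p and Dia (q implies p)), u
2. not Dia (q implies p), u   [neg-and-rule on 1 (branches; this branch)]
3. not (q implies p), u   [neg-Dia-rule on 2 via uRu]
4. q, u   [neg-implies-rule on 3]
5. not p, u   [neg-implies-rule on 3]
Accessibility: uRu
The negation has an open branch (countermodel exists).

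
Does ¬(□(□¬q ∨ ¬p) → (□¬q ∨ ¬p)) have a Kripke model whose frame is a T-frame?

1. ¬(□(□¬q ∨ ¬p) → (□¬q ∨ ¬p)), u
2. □(□¬q ∨ ¬p), u
3. ¬(□¬q ∨ ¬p), u
4. ¬□¬q, u
5. p, u
6. □¬q ∨ ¬p, u
7. □¬q, u
8. ¬q, u
9. q, v
10. □¬q ∨ ¬p, v
11. ¬q, v
Accessibility: uRu, uRv, vRv
Branch closes: q and ¬q both at v.
All branches of the tableau close; one closing branch shown above.

Unsatisfiable (every branch closes)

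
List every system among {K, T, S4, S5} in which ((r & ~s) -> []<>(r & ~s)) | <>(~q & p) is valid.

S5

S5-tableau for the negation ~(((r & ~s) -> []<>(r & ~s)) | <>(~q & p)):
1. ~(((r & ~s) -> []<>(r & ~s)) | <>(~q & p)), w0
2. ~((r & ~s) -> []<>(r & ~s)), w0
3. ~<>(~q & p), w0
4. r & ~s, w0
5. ~[]<>(r & ~s), w0
6. r, w0
7. ~s, w0
8. ~(~q & p), w0
9. ~p, w0
10. ~<>(r & ~s), w1
11. ~(~q & p), w1
12. ~(r & ~s), w0
13. ~(r & ~s), w1
14. ~p, w1
15. s, w0
Accessibility: w0Rw0, w0Rw1, w1Rw0, w1Rw1
Branch closes: s and ~s both at w0.
Every branch closes (one shown): valid in S5.
S4-tableau for the negation ~(((r & ~s) -> []<>(r & ~s)) | <>(~q & p)):
1. ~(((r & ~s) -> []<>(r & ~s)) | <>(~q & p)), w0
2. ~((r & ~s) -> []<>(r & ~s)), w0
3. ~<>(~q & p), w0
4. r & ~s, w0
5. ~[]<>(r & ~s), w0
6. r, w0
7. ~s, w0
8. ~(~q & p), w0
9. ~p, w0
10. ~<>(r & ~s), w1
11. ~(~q & p), w1
12. ~(r & ~s), w1
13. ~p, w1
14. s, w1
Accessibility: w0Rw0, w0Rw1, w1Rw1
Complete open branch: countermodel on an S4-frame, so not valid in S4, nor in K, T (the same frame is also a K-frame and a T-frame).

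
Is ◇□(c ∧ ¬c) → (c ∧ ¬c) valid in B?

Tableau for the negation ¬(◇□(c ∧ ¬c) → (c ∧ ¬c)):
1. ¬(◇□(c ∧ ¬c) → (c ∧ ¬c)), u
2. ◇□(c ∧ ¬c), u
3. ¬(c ∧ ¬c), u
4. c, u
5. □(c ∧ ¬c), v
6. c ∧ ¬c, u
7. ¬c, u
Accessibility: uRu, uRv, vRu, vRv
Branch closes: c and ¬c both at u.
All branches of the negation close; one closing branch shown above.

Valid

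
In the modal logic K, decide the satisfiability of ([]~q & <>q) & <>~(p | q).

No, unsatisfiable

1. ([]~q & <>q) & <>~(p | q), w0
2. []~q & <>q, w0
3. <>~(p | q), w0
4. []~q, w0
5. <>q, w0
6. ~(p | q), w1
7. ~p, w1
8. ~q, w1
9. q, w2
10. ~q, w2
Accessibility: w0Rw1, w0Rw2
Branch closes: q and ~q both at w2.
(One branch shown.) All branches close.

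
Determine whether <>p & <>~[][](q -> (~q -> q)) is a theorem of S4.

Invalid (countermodel exists)

Tableau for the negation ~(<>p & <>~[][](q -> (~q -> q))):
1. ~(<>p & <>~[][](q -> (~q -> q))), u
2. ~<>~[][](q -> (~q -> q)), u   [~&-rule on 1 (branches; this branch)]
3. [][](q -> (~q -> q)), u   [~<>-rule on 2 via uRu]
4. [](q -> (~q -> q)), u   [[]-rule on 3 via uRu]
5. q -> (~q -> q), u   [[]-rule on 4 via uRu]
6. ~q -> q, u   [->-rule on 5 (branches; this branch)]
7. q, u   [->-rule on 6 (branches; this branch)]
Accessibility: uRu
The negation has an open branch (countermodel exists).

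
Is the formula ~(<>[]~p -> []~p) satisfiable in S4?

Satisfiable (open branch found)

1. ~(<>[]~p -> []~p), w0
2. <>[]~p, w0
3. ~[]~p, w0
4. []~p, w1
5. ~p, w1
6. p, w2
Accessibility: w0Rw0, w0Rw1, w0Rw2, w1Rw1, w2Rw2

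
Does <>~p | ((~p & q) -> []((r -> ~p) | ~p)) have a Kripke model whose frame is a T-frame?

Yes, satisfiable

1. <>~p | ((~p & q) -> []((r -> ~p) | ~p)), u
2. (~p & q) -> []((r -> ~p) | ~p), u   [|-rule on 1 (branches; this branch)]
3. []((r -> ~p) | ~p), u   [->-rule on 2 (branches; this branch)]
4. (r -> ~p) | ~p, u   [[]-rule on 3 via uRu]
5. ~p, u   [|-rule on 4 (branches; this branch)]
Accessibility: uRu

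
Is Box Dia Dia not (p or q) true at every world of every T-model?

Tableau for the negation not Box Dia Dia not (p or q):
1. not Box Dia Dia not (p or q), u
2. not Dia Dia not (p or q), v
3. not Dia not (p or q), v
4. p or q, v
5. q, v
Accessibility: uRu, uRv, vRv
The negation has an open branch (countermodel exists).

Invalid (countermodel exists)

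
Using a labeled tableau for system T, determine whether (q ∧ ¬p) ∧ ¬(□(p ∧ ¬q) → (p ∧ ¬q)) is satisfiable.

No, unsatisfiable

1. (q ∧ ¬p) ∧ ¬(□(p ∧ ¬q) → (p ∧ ¬q)), u
2. q ∧ ¬p, u
3. ¬(□(p ∧ ¬q) → (p ∧ ¬q)), u
4. q, u
5. ¬p, u
6. □(p ∧ ¬q), u
7. ¬(p ∧ ¬q), u
8. p ∧ ¬q, u
9. p, u
10. ¬q, u
Accessibility: uRu
Branch closes: p and ¬p both at u.
Every branch closes; the branch above is one of them.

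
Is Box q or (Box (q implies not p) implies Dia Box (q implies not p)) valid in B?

Valid

Tableau for the negation not (Box q or (Box (q implies not p) implies Dia Box (q implies not p))):
1. not (Box q or (Box (q implies not p) implies Dia Box (q implies not p))), w0
2. not Box q, w0
3. not (Box (q implies not p) implies Dia Box (q implies not p)), w0
4. Box (q implies not p), w0
5. not Dia Box (q implies not p), w0
6. q implies not p, w0
7. not Box (q implies not p), w0
8. not p, w0
9. not q, w1
10. q implies not p, w1
11. not Box (q implies not p), w1
12. not p, w1
13. not (q implies not p), w2
14. q, w2
15. p, w2
16. q implies not p, w2
17. not Box (q implies not p), w2
18. not p, w2
Accessibility: w0Rw0, w0Rw1, w0Rw2, w1Rw0, w1Rw1, w2Rw0, w2Rw2
Branch closes: p and not p both at w2.
All branches of the negation close; one closing branch shown above.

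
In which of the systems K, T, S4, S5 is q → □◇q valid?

S4-tableau for the negation ¬(q → □◇q):
1. ¬(q → □◇q), w0
2. q, w0   [¬→-rule on 1]
3. ¬□◇q, w0   [¬→-rule on 1]
4. ¬◇q, w1   [¬□-rule on 3: fresh world w1, w0Rw1]
5. ¬q, w1   [¬◇-rule on 4 via w1Rw1]
Accessibility: w0Rw0, w0Rw1, w1Rw1
Complete open branch: countermodel on an S4-frame, so not valid in S4, nor in K, T (the same frame is also a K-frame and a T-frame).
S5-tableau for the negation ¬(q → □◇q):
1. ¬(q → □◇q), w0
2. q, w0   [¬→-rule on 1]
3. ¬□◇q, w0   [¬→-rule on 1]
4. ¬◇q, w1   [¬□-rule on 3: fresh world w1, w0Rw1]
5. ¬q, w0   [¬◇-rule on 4 via w1Rw0]
Accessibility: w0Rw0, w0Rw1, w1Rw0, w1Rw1
Branch closes: q and ¬q both at w0.
Every branch closes (one shown): valid in S5.

S5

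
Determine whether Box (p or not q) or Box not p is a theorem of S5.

No, not valid

Tableau for the negation not (Box (p or not q) or Box not p):
1. not (Box (p or not q) or Box not p), u
2. not Box (p or not q), u   [neg-or-rule on 1]
3. not Box not p, u   [neg-or-rule on 1]
4. not (p or not q), v   [neg-Box-rule on 2: fresh world v, uRv]
5. not p, v   [neg-or-rule on 4]
6. q, v   [neg-or-rule on 4]
7. p, w   [neg-Box-rule on 3: fresh world w, uRw]
Accessibility: uRu, uRv, uRw, vRu, vRv, vRw, wRu, wRv, wRw
The negation has an open branch (countermodel exists).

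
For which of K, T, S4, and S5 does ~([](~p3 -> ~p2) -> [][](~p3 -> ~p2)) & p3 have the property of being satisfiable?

S4-tableau for the formula:
1. ~([](~p3 -> ~p2) -> [][](~p3 -> ~p2)) & p3, u
2. ~([](~p3 -> ~p2) -> [][](~p3 -> ~p2)), u   [&-rule on 1]
3. p3, u   [&-rule on 1]
4. [](~p3 -> ~p2), u   [~->-rule on 2]
5. ~[][](~p3 -> ~p2), u   [~->-rule on 2]
6. ~p3 -> ~p2, u   [[]-rule on 4 via uRu]
7. ~p2, u   [->-rule on 6 (branches; this branch)]
8. ~[](~p3 -> ~p2), v   [~[]-rule on 5: fresh world v, uRv]
9. ~p3 -> ~p2, v   [[]-rule on 4 via uRv]
10. ~p2, v   [->-rule on 9 (branches; this branch)]
11. ~(~p3 -> ~p2), w   [~[]-rule on 8: fresh world w, vRw]
12. ~p3, w   [~->-rule on 11]
13. p2, w   [~->-rule on 11]
14. ~p3 -> ~p2, w   [[]-rule on 4 via uRw]
15. ~p2, w   [->-rule on 14 (branches; this branch)]
Accessibility: uRu, uRv, uRw, vRv, vRw, wRw
Branch closes: p2 and ~p2 both at w.
Every branch closes (one shown): unsatisfiable in S4, hence also in S5 (every S5-frame is an S4-frame).
T-tableau for the formula:
1. ~([](~p3 -> ~p2) -> [][](~p3 -> ~p2)) & p3, u
2. ~([](~p3 -> ~p2) -> [][](~p3 -> ~p2)), u   [&-rule on 1]
3. p3, u   [&-rule on 1]
4. [](~p3 -> ~p2), u   [~->-rule on 2]
5. ~[][](~p3 -> ~p2), u   [~->-rule on 2]
6. ~p3 -> ~p2, u   [[]-rule on 4 via uRu]
7. ~p2, u   [->-rule on 6 (branches; this branch)]
8. ~[](~p3 -> ~p2), v   [~[]-rule on 5: fresh world v, uRv]
9. ~p3 -> ~p2, v   [[]-rule on 4 via uRv]
10. ~p2, v   [->-rule on 9 (branches; this branch)]
11. ~(~p3 -> ~p2), w   [~[]-rule on 8: fresh world w, vRw]
12. ~p3, w   [~->-rule on 11]
13. p2, w   [~->-rule on 11]
Accessibility: uRu, uRv, vRv, vRw, wRw
Complete open branch: satisfiable in T, hence also in K (this T-model is also a K-model).

K, T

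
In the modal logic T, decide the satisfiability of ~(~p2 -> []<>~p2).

1. ~(~p2 -> []<>~p2), u
2. ~p2, u
3. ~[]<>~p2, u
4. ~<>~p2, v
5. p2, v
Accessibility: uRu, uRv, vRv

Satisfiable (open branch found)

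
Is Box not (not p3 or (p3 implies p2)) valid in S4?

Tableau for the negation not Box not (not p3 or (p3 implies p2)):
1. not Box not (not p3 or (p3 implies p2)), u
2. not p3 or (p3 implies p2), v
3. p3 implies p2, v
4. p2, v
Accessibility: uRu, uRv, vRv
The negation has an open branch (countermodel exists).

No, not valid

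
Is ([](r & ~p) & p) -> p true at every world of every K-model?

Yes, valid

Tableau for the negation ~(([](r & ~p) & p) -> p):
1. ~(([](r & ~p) & p) -> p), u
2. [](r & ~p) & p, u   [~->-rule on 1]
3. ~p, u   [~->-rule on 1]
4. [](r & ~p), u   [&-rule on 2]
5. p, u   [&-rule on 2]
Branch closes: p and ~p both at u.
Every branch of the negation's tableau closes; the branch above is one of them.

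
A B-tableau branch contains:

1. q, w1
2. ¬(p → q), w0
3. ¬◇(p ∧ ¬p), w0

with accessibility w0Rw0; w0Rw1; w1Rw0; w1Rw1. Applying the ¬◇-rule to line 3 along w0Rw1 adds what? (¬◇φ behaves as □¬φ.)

¬◇φ behaves as □¬φ: propagate the negated body to each accessible world.

¬(p ∧ ¬p), w1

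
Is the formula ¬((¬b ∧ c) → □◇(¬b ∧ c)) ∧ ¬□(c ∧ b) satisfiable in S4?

Satisfiable

1. ¬((¬b ∧ c) → □◇(¬b ∧ c)) ∧ ¬□(c ∧ b), 0
2. ¬((¬b ∧ c) → □◇(¬b ∧ c)), 0
3. ¬□(c ∧ b), 0
4. ¬b ∧ c, 0
5. ¬□◇(¬b ∧ c), 0
6. ¬b, 0
7. c, 0
8. ¬(c ∧ b), 1
9. ¬b, 1
10. ¬◇(¬b ∧ c), 2
11. ¬(¬b ∧ c), 2
12. ¬c, 2
Accessibility: 0R0, 0R1, 0R2, 1R1, 2R2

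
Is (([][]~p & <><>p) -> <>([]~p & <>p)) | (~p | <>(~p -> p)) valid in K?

Tableau for the negation ~((([][]~p & <><>p) -> <>([]~p & <>p)) | (~p | <>(~p -> p))):
1. ~((([][]~p & <><>p) -> <>([]~p & <>p)) | (~p | <>(~p -> p))), w0
2. ~(([][]~p & <><>p) -> <>([]~p & <>p)), w0   [~|-rule on 1]
3. ~(~p | <>(~p -> p)), w0   [~|-rule on 1]
4. [][]~p & <><>p, w0   [~->-rule on 2]
5. ~<>([]~p & <>p), w0   [~->-rule on 2]
6. p, w0   [~|-rule on 3]
7. ~<>(~p -> p), w0   [~|-rule on 3]
8. [][]~p, w0   [&-rule on 4]
9. <><>p, w0   [&-rule on 4]
10. <>p, w1   [<>-rule on 9: fresh world w1, w0Rw1]
11. ~([]~p & <>p), w1   [~<>-rule on 5 via w0Rw1]
12. ~(~p -> p), w1   [~<>-rule on 7 via w0Rw1]
13. ~p, w1   [~->-rule on 12]
14. []~p, w1   [[]-rule on 8 via w0Rw1]
15. ~<>p, w1   [~&-rule on 11 (branches; this branch)]
16. p, w2   [<>-rule on 10: fresh world w2, w1Rw2]
17. ~p, w2   [[]-rule on 14 via w1Rw2]
Accessibility: w0Rw1, w1Rw2
Branch closes: p and ~p both at w2.
All branches of the negation close; one closing branch shown above.

Yes, valid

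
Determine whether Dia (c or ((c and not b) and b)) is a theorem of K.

Tableau for the negation not Dia (c or ((c and not b) and b)):
1. not Dia (c or ((c and not b) and b)), w0
The negation has an open branch (countermodel exists).

Not valid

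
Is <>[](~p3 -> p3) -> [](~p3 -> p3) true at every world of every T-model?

Invalid (countermodel exists)

Tableau for the negation ~(<>[](~p3 -> p3) -> [](~p3 -> p3)):
1. ~(<>[](~p3 -> p3) -> [](~p3 -> p3)), u
2. <>[](~p3 -> p3), u
3. ~[](~p3 -> p3), u
4. [](~p3 -> p3), v
5. ~p3 -> p3, v
6. p3, v
7. ~(~p3 -> p3), w
8. ~p3, w
Accessibility: uRu, uRv, uRw, vRv, wRw
The negation has an open branch (countermodel exists).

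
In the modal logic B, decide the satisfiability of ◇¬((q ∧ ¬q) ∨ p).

Satisfiable

1. ◇¬((q ∧ ¬q) ∨ p), 0
2. ¬((q ∧ ¬q) ∨ p), 1
3. ¬(q ∧ ¬q), 1
4. ¬p, 1
5. q, 1
Accessibility: 0R0, 0R1, 1R0, 1R1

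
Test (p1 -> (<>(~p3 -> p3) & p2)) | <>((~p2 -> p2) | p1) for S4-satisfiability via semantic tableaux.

Yes, satisfiable

1. (p1 -> (<>(~p3 -> p3) & p2)) | <>((~p2 -> p2) | p1), w0
2. <>((~p2 -> p2) | p1), w0   [|-rule on 1 (branches; this branch)]
3. (~p2 -> p2) | p1, w1   [<>-rule on 2: fresh world w1, w0Rw1]
4. p1, w1   [|-rule on 3 (branches; this branch)]
Accessibility: w0Rw0, w0Rw1, w1Rw1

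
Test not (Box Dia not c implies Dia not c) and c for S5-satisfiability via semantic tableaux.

1. not (Box Dia not c implies Dia not c) and c, w0
2. not (Box Dia not c implies Dia not c), w0
3. c, w0
4. Box Dia not c, w0
5. not Dia not c, w0
6. Dia not c, w0
7. not c, w1
8. Dia not c, w1
9. c, w1
Accessibility: w0Rw0, w0Rw1, w1Rw0, w1Rw1
Branch closes: c and not c both at w1.
Every branch closes; the branch above is one of them.

Unsatisfiable (every branch closes)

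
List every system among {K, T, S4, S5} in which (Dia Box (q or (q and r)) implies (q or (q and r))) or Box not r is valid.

S5-tableau for the negation not ((Dia Box (q or (q and r)) implies (q or (q and r))) or Box not r):
1. not ((Dia Box (q or (q and r)) implies (q or (q and r))) or Box not r), u
2. not (Dia Box (q or (q and r)) implies (q or (q and r))), u
3. not Box not r, u
4. Dia Box (q or (q and r)), u
5. not (q or (q and r)), u
6. not q, u
7. not (q and r), u
8. not r, u
9. r, v
10. Box (q or (q and r)), w
11. q or (q and r), u
12. q or (q and r), v
13. q or (q and r), w
14. q and r, u
15. q, u
16. r, u
Accessibility: uRu, uRv, uRw, vRu, vRv, vRw, wRu, wRv, wRw
Branch closes: q and not q both at u.
Every branch closes (one shown): valid in S5.
S4-tableau for the negation not ((Dia Box (q or (q and r)) implies (q or (q and r))) or Box not r):
1. not ((Dia Box (q or (q and r)) implies (q or (q and r))) or Box not r), u
2. not (Dia Box (q or (q and r)) implies (q or (q and r))), u
3. not Box not r, u
4. Dia Box (q or (q and r)), u
5. not (q or (q and r)), u
6. not q, u
7. not (q and r), u
8. not r, u
9. r, v
10. Box (q or (q and r)), w
11. q or (q and r), w
12. q and r, w
13. q, w
14. r, w
Accessibility: uRu, uRv, uRw, vRv, wRw
Complete open branch: countermodel on an S4-frame, so not valid in S4, nor in K, T (the same frame is also a K-frame and a T-frame).

S5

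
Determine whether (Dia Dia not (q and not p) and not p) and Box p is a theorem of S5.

Tableau for the negation not ((Dia Dia not (q and not p) and not p) and Box p):
1. not ((Dia Dia not (q and not p) and not p) and Box p), u
2. not Box p, u
3. not p, v
Accessibility: uRu, uRv, vRu, vRv
The negation has an open branch (countermodel exists).

Not valid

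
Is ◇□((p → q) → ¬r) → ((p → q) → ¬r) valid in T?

Not valid

Tableau for the negation ¬(◇□((p → q) → ¬r) → ((p → q) → ¬r)):
1. ¬(◇□((p → q) → ¬r) → ((p → q) → ¬r)), 0
2. ◇□((p → q) → ¬r), 0
3. ¬((p → q) → ¬r), 0
4. p → q, 0
5. r, 0
6. q, 0
7. □((p → q) → ¬r), 1
8. (p → q) → ¬r, 1
9. ¬r, 1
Accessibility: 0R0, 0R1, 1R1
The negation has an open branch (countermodel exists).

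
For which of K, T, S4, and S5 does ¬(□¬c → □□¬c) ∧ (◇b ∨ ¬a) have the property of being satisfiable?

T-tableau for the formula:
1. ¬(□¬c → □□¬c) ∧ (◇b ∨ ¬a), 0
2. ¬(□¬c → □□¬c), 0   [∧-rule on 1]
3. ◇b ∨ ¬a, 0   [∧-rule on 1]
4. □¬c, 0   [¬→-rule on 2]
5. ¬□□¬c, 0   [¬→-rule on 2]
6. ¬c, 0   [□-rule on 4 via 0R0]
7. ¬a, 0   [∨-rule on 3 (branches; this branch)]
8. ¬□¬c, 1   [¬□-rule on 5: fresh world 1, 0R1]
9. ¬c, 1   [□-rule on 4 via 0R1]
10. c, 2   [¬□-rule on 8: fresh world 2, 1R2]
Accessibility: 0R0, 0R1, 1R1, 1R2, 2R2
Complete open branch: satisfiable in T, hence also in K (this T-model is also a K-model).
S4-tableau for the formula:
1. ¬(□¬c → □□¬c) ∧ (◇b ∨ ¬a), 0
2. ¬(□¬c → □□¬c), 0   [∧-rule on 1]
3. ◇b ∨ ¬a, 0   [∧-rule on 1]
4. □¬c, 0   [¬→-rule on 2]
5. ¬□□¬c, 0   [¬→-rule on 2]
6. ¬c, 0   [□-rule on 4 via 0R0]
7. ◇b, 0   [∨-rule on 3 (branches; this branch)]
8. ¬□¬c, 1   [¬□-rule on 5: fresh world 1, 0R1]
9. ¬c, 1   [□-rule on 4 via 0R1]
10. b, 2   [◇-rule on 7: fresh world 2, 0R2]
11. ¬c, 2   [□-rule on 4 via 0R2]
12. c, 3   [¬□-rule on 8: fresh world 3, 1R3]
13. ¬c, 3   [□-rule on 4 via 0R3]
Accessibility: 0R0, 0R1, 0R2, 0R3, 1R1, 1R3, 2R2, 3R3
Branch closes: c and ¬c both at 3.
Every branch closes (one shown): unsatisfiable in S4, hence also in S5 (every S5-frame is an S4-frame).

K, T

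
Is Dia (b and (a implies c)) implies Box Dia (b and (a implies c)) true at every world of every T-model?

Tableau for the negation not (Dia (b and (a implies c)) implies Box Dia (b and (a implies c))):
1. not (Dia (b and (a implies c)) implies Box Dia (b and (a implies c))), 0
2. Dia (b and (a implies c)), 0   [neg-implies-rule on 1]
3. not Box Dia (b and (a implies c)), 0   [neg-implies-rule on 1]
4. b and (a implies c), 1   [Dia-rule on 2: fresh world 1, 0R1]
5. b, 1   [and-rule on 4]
6. a implies c, 1   [and-rule on 4]
7. c, 1   [implies-rule on 6 (branches; this branch)]
8. not Dia (b and (a implies c)), 2   [neg-Box-rule on 3: fresh world 2, 0R2]
9. not (b and (a implies c)), 2   [neg-Dia-rule on 8 via 2R2]
10. not (a implies c), 2   [neg-and-rule on 9 (branches; this branch)]
11. a, 2   [neg-implies-rule on 10]
12. not c, 2   [neg-implies-rule on 10]
Accessibility: 0R0, 0R1, 0R2, 1R1, 2R2
The negation has an open branch (countermodel exists).

No, not valid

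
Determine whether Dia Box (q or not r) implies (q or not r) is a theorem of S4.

Tableau for the negation not (Dia Box (q or not r) implies (q or not r)):
1. not (Dia Box (q or not r) implies (q or not r)), w0
2. Dia Box (q or not r), w0
3. not (q or not r), w0
4. not q, w0
5. r, w0
6. Box (q or not r), w1
7. q or not r, w1
8. not r, w1
Accessibility: w0Rw0, w0Rw1, w1Rw1
The negation has an open branch (countermodel exists).

Invalid (countermodel exists)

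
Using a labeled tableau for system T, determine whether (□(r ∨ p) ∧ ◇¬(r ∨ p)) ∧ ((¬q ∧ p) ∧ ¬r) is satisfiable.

1. (□(r ∨ p) ∧ ◇¬(r ∨ p)) ∧ ((¬q ∧ p) ∧ ¬r), u
2. □(r ∨ p) ∧ ◇¬(r ∨ p), u
3. (¬q ∧ p) ∧ ¬r, u
4. □(r ∨ p), u
5. ◇¬(r ∨ p), u
6. ¬q ∧ p, u
7. ¬r, u
8. ¬q, u
9. p, u
10. r ∨ p, u
11. ¬(r ∨ p), v
12. ¬r, v
13. ¬p, v
14. r ∨ p, v
15. p, v
Accessibility: uRu, uRv, vRv
Branch closes: p and ¬p both at v.
Every branch closes; the branch above is one of them.

Unsatisfiable (every branch closes)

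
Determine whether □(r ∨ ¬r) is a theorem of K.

Tableau for the negation ¬□(r ∨ ¬r):
1. ¬□(r ∨ ¬r), u
2. ¬(r ∨ ¬r), v
3. ¬r, v
4. r, v
Accessibility: uRv
Branch closes: r and ¬r both at v.
All branches of the negation close; one closing branch shown above.

Valid in K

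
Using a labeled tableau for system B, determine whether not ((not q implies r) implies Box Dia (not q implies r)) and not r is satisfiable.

1. not ((not q implies r) implies Box Dia (not q implies r)) and not r, 0
2. not ((not q implies r) implies Box Dia (not q implies r)), 0
3. not r, 0
4. not q implies r, 0
5. not Box Dia (not q implies r), 0
6. q, 0
7. not Dia (not q implies r), 1
8. not (not q implies r), 0
9. not q, 0
Accessibility: 0R0, 0R1, 1R0, 1R1
Branch closes: q and not q both at 0.
(One branch shown.) All branches close.

No, unsatisfiable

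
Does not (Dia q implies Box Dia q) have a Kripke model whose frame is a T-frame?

Yes, satisfiable

1. not (Dia q implies Box Dia q), u
2. Dia q, u
3. not Box Dia q, u
4. q, v
5. not Dia q, w
6. not q, w
Accessibility: uRu, uRv, uRw, vRv, wRw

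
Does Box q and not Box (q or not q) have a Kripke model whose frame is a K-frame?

1. Box q and not Box (q or not q), 0
2. Box q, 0
3. not Box (q or not q), 0
4. not (q or not q), 1
5. not q, 1
6. q, 1
Accessibility: 0R1
Branch closes: q and not q both at 1.
(One branch shown.) All branches close.

Unsatisfiable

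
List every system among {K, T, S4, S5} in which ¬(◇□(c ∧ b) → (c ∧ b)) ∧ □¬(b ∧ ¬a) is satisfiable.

K, T, S4

S5-tableau for the formula:
1. ¬(◇□(c ∧ b) → (c ∧ b)) ∧ □¬(b ∧ ¬a), u
2. ¬(◇□(c ∧ b) → (c ∧ b)), u   [∧-rule on 1]
3. □¬(b ∧ ¬a), u   [∧-rule on 1]
4. ◇□(c ∧ b), u   [¬→-rule on 2]
5. ¬(c ∧ b), u   [¬→-rule on 2]
6. ¬(b ∧ ¬a), u   [□-rule on 3 via uRu]
7. ¬b, u   [¬∧-rule on 5 (branches; this branch)]
8. a, u   [¬∧-rule on 6 (branches; this branch)]
9. □(c ∧ b), v   [◇-rule on 4: fresh world v, uRv]
10. ¬(b ∧ ¬a), v   [□-rule on 3 via uRv]
11. c ∧ b, u   [□-rule on 9 via vRu]
12. c, u   [∧-rule on 11]
13. b, u   [∧-rule on 11]
Accessibility: uRu, uRv, vRu, vRv
Branch closes: b and ¬b both at u.
Every branch closes (one shown): unsatisfiable in S5.
S4-tableau for the formula:
1. ¬(◇□(c ∧ b) → (c ∧ b)) ∧ □¬(b ∧ ¬a), u
2. ¬(◇□(c ∧ b) → (c ∧ b)), u   [∧-rule on 1]
3. □¬(b ∧ ¬a), u   [∧-rule on 1]
4. ◇□(c ∧ b), u   [¬→-rule on 2]
5. ¬(c ∧ b), u   [¬→-rule on 2]
6. ¬(b ∧ ¬a), u   [□-rule on 3 via uRu]
7. ¬b, u   [¬∧-rule on 5 (branches; this branch)]
8. a, u   [¬∧-rule on 6 (branches; this branch)]
9. □(c ∧ b), v   [◇-rule on 4: fresh world v, uRv]
10. ¬(b ∧ ¬a), v   [□-rule on 3 via uRv]
11. c ∧ b, v   [□-rule on 9 via vRv]
12. c, v   [∧-rule on 11]
13. b, v   [∧-rule on 11]
14. a, v   [¬∧-rule on 10 (branches; this branch)]
Accessibility: uRu, uRv, vRv
Complete open branch: satisfiable in S4, hence also in K, T (this S4-model is also a K-model and a T-model).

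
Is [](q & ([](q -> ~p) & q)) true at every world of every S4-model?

Tableau for the negation ~[](q & ([](q -> ~p) & q)):
1. ~[](q & ([](q -> ~p) & q)), 0
2. ~(q & ([](q -> ~p) & q)), 1
3. ~([](q -> ~p) & q), 1
4. ~q, 1
Accessibility: 0R0, 0R1, 1R1
The negation has an open branch (countermodel exists).

No, not valid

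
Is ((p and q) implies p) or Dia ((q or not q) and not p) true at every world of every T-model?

Valid in T

Tableau for the negation not (((p and q) implies p) or Dia ((q or not q) and not p)):
1. not (((p and q) implies p) or Dia ((q or not q) and not p)), 0
2. not ((p and q) implies p), 0
3. not Dia ((q or not q) and not p), 0
4. p and q, 0
5. not p, 0
6. p, 0
7. q, 0
Accessibility: 0R0
Branch closes: p and not p both at 0.
Every branch of the negation's tableau closes; the branch above is one of them.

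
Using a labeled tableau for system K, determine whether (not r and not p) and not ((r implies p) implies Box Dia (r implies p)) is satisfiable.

Satisfiable

1. (not r and not p) and not ((r implies p) implies Box Dia (r implies p)), u
2. not r and not p, u
3. not ((r implies p) implies Box Dia (r implies p)), u
4. not r, u
5. not p, u
6. r implies p, u
7. not Box Dia (r implies p), u
8. not Dia (r implies p), v
Accessibility: uRv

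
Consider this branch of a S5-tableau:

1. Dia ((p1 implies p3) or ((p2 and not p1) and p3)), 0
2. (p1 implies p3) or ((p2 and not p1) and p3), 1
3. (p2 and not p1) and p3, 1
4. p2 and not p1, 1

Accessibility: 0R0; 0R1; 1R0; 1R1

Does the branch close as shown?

Not closed

No atom appears with both signs at the same world.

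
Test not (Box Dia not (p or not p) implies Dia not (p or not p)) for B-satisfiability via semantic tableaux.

No, unsatisfiable

1. not (Box Dia not (p or not p) implies Dia not (p or not p)), w0
2. Box Dia not (p or not p), w0   [neg-implies-rule on 1]
3. not Dia not (p or not p), w0   [neg-implies-rule on 1]
4. Dia not (p or not p), w0   [Box-rule on 2 via w0Rw0]
5. p or not p, w0   [neg-Dia-rule on 3 via w0Rw0]
6. not p, w0   [or-rule on 5 (branches; this branch)]
7. not (p or not p), w1   [Dia-rule on 4: fresh world w1, w0Rw1]
8. not p, w1   [neg-or-rule on 7]
9. p, w1   [neg-or-rule on 7]
Accessibility: w0Rw0, w0Rw1, w1Rw0, w1Rw1
Branch closes: p and not p both at w1.
All branches of the tableau close; one closing branch shown above.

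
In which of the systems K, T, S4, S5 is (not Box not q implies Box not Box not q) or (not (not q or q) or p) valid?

S5-tableau for the negation not ((not Box not q implies Box not Box not q) or (not (not q or q) or p)):
1. not ((not Box not q implies Box not Box not q) or (not (not q or q) or p)), w0
2. not (not Box not q implies Box not Box not q), w0   [neg-or-rule on 1]
3. not (not (not q or q) or p), w0   [neg-or-rule on 1]
4. not Box not q, w0   [neg-implies-rule on 2]
5. not Box not Box not q, w0   [neg-implies-rule on 2]
6. not q or q, w0   [neg-or-rule on 3]
7. not p, w0   [neg-or-rule on 3]
8. q, w0   [or-rule on 6 (branches; this branch)]
9. q, w1   [neg-Box-rule on 4: fresh world w1, w0Rw1]
10. Box not q, w2   [neg-Box-rule on 5: fresh world w2, w0Rw2]
11. not q, w0   [Box-rule on 10 via w2Rw0]
Accessibility: w0Rw0, w0Rw1, w0Rw2, w1Rw0, w1Rw1, w1Rw2, w2Rw0, w2Rw1, w2Rw2
Branch closes: q and not q both at w0.
Every branch closes (one shown): valid in S5.
S4-tableau for the negation not ((not Box not q implies Box not Box not q) or (not (not q or q) or p)):
1. not ((not Box not q implies Box not Box not q) or (not (not q or q) or p)), w0
2. not (not Box not q implies Box not Box not q), w0   [neg-or-rule on 1]
3. not (not (not q or q) or p), w0   [neg-or-rule on 1]
4. not Box not q, w0   [neg-implies-rule on 2]
5. not Box not Box not q, w0   [neg-implies-rule on 2]
6. not q or q, w0   [neg-or-rule on 3]
7. not p, w0   [neg-or-rule on 3]
8. q, w0   [or-rule on 6 (branches; this branch)]
9. q, w1   [neg-Box-rule on 4: fresh world w1, w0Rw1]
10. Box not q, w2   [neg-Box-rule on 5: fresh world w2, w0Rw2]
11. not q, w2   [Box-rule on 10 via w2Rw2]
Accessibility: w0Rw0, w0Rw1, w0Rw2, w1Rw1, w2Rw2
Complete open branch: countermodel on an S4-frame, so not valid in S4, nor in K, T (the same frame is also a K-frame and a T-frame).

S5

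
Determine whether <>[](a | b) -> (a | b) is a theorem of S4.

Tableau for the negation ~(<>[](a | b) -> (a | b)):
1. ~(<>[](a | b) -> (a | b)), 0
2. <>[](a | b), 0
3. ~(a | b), 0
4. ~a, 0
5. ~b, 0
6. [](a | b), 1
7. a | b, 1
8. b, 1
Accessibility: 0R0, 0R1, 1R1
The negation has an open branch (countermodel exists).

No, not valid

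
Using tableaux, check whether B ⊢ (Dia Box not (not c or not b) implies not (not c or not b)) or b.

Tableau for the negation not ((Dia Box not (not c or not b) implies not (not c or not b)) or b):
1. not ((Dia Box not (not c or not b) implies not (not c or not b)) or b), w0
2. not (Dia Box not (not c or not b) implies not (not c or not b)), w0
3. not b, w0
4. Dia Box not (not c or not b), w0
5. not c or not b, w0
6. Box not (not c or not b), w1
7. not (not c or not b), w0
8. c, w0
9. b, w0
Accessibility: w0Rw0, w0Rw1, w1Rw0, w1Rw1
Branch closes: b and not b both at w0.
All branches of the negation close; one closing branch shown above.

Yes, valid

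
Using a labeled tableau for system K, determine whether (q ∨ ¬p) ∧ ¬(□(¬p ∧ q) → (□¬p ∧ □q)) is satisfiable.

1. (q ∨ ¬p) ∧ ¬(□(¬p ∧ q) → (□¬p ∧ □q)), u
2. q ∨ ¬p, u
3. ¬(□(¬p ∧ q) → (□¬p ∧ □q)), u
4. □(¬p ∧ q), u
5. ¬(□¬p ∧ □q), u
6. ¬p, u
7. ¬□q, u
8. ¬q, v
9. ¬p ∧ q, v
10. ¬p, v
11. q, v
Accessibility: uRv
Branch closes: q and ¬q both at v.
(One branch shown.) All branches close.

Unsatisfiable (every branch closes)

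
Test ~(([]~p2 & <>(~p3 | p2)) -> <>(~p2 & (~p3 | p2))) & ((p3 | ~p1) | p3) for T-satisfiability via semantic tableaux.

1. ~(([]~p2 & <>(~p3 | p2)) -> <>(~p2 & (~p3 | p2))) & ((p3 | ~p1) | p3), u
2. ~(([]~p2 & <>(~p3 | p2)) -> <>(~p2 & (~p3 | p2))), u
3. (p3 | ~p1) | p3, u
4. []~p2 & <>(~p3 | p2), u
5. ~<>(~p2 & (~p3 | p2)), u
6. []~p2, u
7. <>(~p3 | p2), u
8. ~(~p2 & (~p3 | p2)), u
9. ~p2, u
10. p3 | ~p1, u
11. ~(~p3 | p2), u
12. p3, u
13. ~p1, u
14. ~p3 | p2, v
15. ~(~p2 & (~p3 | p2)), v
16. ~p2, v
17. ~p3, v
18. ~(~p3 | p2), v
19. p3, v
Accessibility: uRu, uRv, vRv
Branch closes: p3 and ~p3 both at v.
(One branch shown.) All branches close.

No, unsatisfiable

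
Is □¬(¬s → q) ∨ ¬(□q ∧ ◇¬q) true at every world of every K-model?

Tableau for the negation ¬(□¬(¬s → q) ∨ ¬(□q ∧ ◇¬q)):
1. ¬(□¬(¬s → q) ∨ ¬(□q ∧ ◇¬q)), 0
2. ¬□¬(¬s → q), 0   [¬∨-rule on 1]
3. □q ∧ ◇¬q, 0   [¬∨-rule on 1]
4. □q, 0   [∧-rule on 3]
5. ◇¬q, 0   [∧-rule on 3]
6. ¬s → q, 1   [¬□-rule on 2: fresh world 1, 0R1]
7. q, 1   [□-rule on 4 via 0R1]
8. ¬q, 2   [◇-rule on 5: fresh world 2, 0R2]
9. q, 2   [□-rule on 4 via 0R2]
Accessibility: 0R1, 0R2
Branch closes: q and ¬q both at 2.
Every branch of the negation's tableau closes; the branch above is one of them.

Yes, valid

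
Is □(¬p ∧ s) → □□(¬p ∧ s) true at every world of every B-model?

Tableau for the negation ¬(□(¬p ∧ s) → □□(¬p ∧ s)):
1. ¬(□(¬p ∧ s) → □□(¬p ∧ s)), u
2. □(¬p ∧ s), u   [¬→-rule on 1]
3. ¬□□(¬p ∧ s), u   [¬→-rule on 1]
4. ¬p ∧ s, u   [□-rule on 2 via uRu]
5. ¬p, u   [∧-rule on 4]
6. s, u   [∧-rule on 4]
7. ¬□(¬p ∧ s), v   [¬□-rule on 3: fresh world v, uRv]
8. ¬p ∧ s, v   [□-rule on 2 via uRv]
9. ¬p, v   [∧-rule on 8]
10. s, v   [∧-rule on 8]
11. ¬(¬p ∧ s), w   [¬□-rule on 7: fresh world w, vRw]
12. ¬s, w   [¬∧-rule on 11 (branches; this branch)]
Accessibility: uRu, uRv, vRu, vRv, vRw, wRv, wRw
The negation has an open branch (countermodel exists).

Invalid (countermodel exists)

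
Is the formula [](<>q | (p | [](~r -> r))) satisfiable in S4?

1. [](<>q | (p | [](~r -> r))), u
2. <>q | (p | [](~r -> r)), u   [[]-rule on 1 via uRu]
3. p | [](~r -> r), u   [|-rule on 2 (branches; this branch)]
4. [](~r -> r), u   [|-rule on 3 (branches; this branch)]
5. ~r -> r, u   [[]-rule on 4 via uRu]
6. r, u   [->-rule on 5 (branches; this branch)]
Accessibility: uRu

Satisfiable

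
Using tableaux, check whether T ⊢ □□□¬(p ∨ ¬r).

Not valid

Tableau for the negation ¬□□□¬(p ∨ ¬r):
1. ¬□□□¬(p ∨ ¬r), 0
2. ¬□□¬(p ∨ ¬r), 1   [¬□-rule on 1: fresh world 1, 0R1]
3. ¬□¬(p ∨ ¬r), 2   [¬□-rule on 2: fresh world 2, 1R2]
4. p ∨ ¬r, 3   [¬□-rule on 3: fresh world 3, 2R3]
5. ¬r, 3   [∨-rule on 4 (branches; this branch)]
Accessibility: 0R0, 0R1, 1R1, 1R2, 2R2, 2R3, 3R3
The negation has an open branch (countermodel exists).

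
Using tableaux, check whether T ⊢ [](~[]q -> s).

Tableau for the negation ~[](~[]q -> s):
1. ~[](~[]q -> s), w0
2. ~(~[]q -> s), w1
3. ~[]q, w1
4. ~s, w1
5. ~q, w2
Accessibility: w0Rw0, w0Rw1, w1Rw1, w1Rw2, w2Rw2
The negation has an open branch (countermodel exists).

No, not valid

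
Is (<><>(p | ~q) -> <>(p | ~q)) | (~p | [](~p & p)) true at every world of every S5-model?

Tableau for the negation ~((<><>(p | ~q) -> <>(p | ~q)) | (~p | [](~p & p))):
1. ~((<><>(p | ~q) -> <>(p | ~q)) | (~p | [](~p & p))), u
2. ~(<><>(p | ~q) -> <>(p | ~q)), u   [~|-rule on 1]
3. ~(~p | [](~p & p)), u   [~|-rule on 1]
4. <><>(p | ~q), u   [~->-rule on 2]
5. ~<>(p | ~q), u   [~->-rule on 2]
6. p, u   [~|-rule on 3]
7. ~[](~p & p), u   [~|-rule on 3]
8. ~(p | ~q), u   [~<>-rule on 5 via uRu]
9. ~p, u   [~|-rule on 8]
10. q, u   [~|-rule on 8]
Accessibility: uRu
Branch closes: p and ~p both at u.
Every branch of the negation's tableau closes; the branch above is one of them.

Valid in S5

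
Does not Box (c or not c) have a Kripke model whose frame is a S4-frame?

No, unsatisfiable

1. not Box (c or not c), w0
2. not (c or not c), w1   [neg-Box-rule on 1: fresh world w1, w0Rw1]
3. not c, w1   [neg-or-rule on 2]
4. c, w1   [neg-or-rule on 2]
Accessibility: w0Rw0, w0Rw1, w1Rw1
Branch closes: c and not c both at w1.
(One branch shown.) All branches close.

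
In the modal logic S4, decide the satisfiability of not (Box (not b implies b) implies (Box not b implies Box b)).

1. not (Box (not b implies b) implies (Box not b implies Box b)), 0
2. Box (not b implies b), 0
3. not (Box not b implies Box b), 0
4. Box not b, 0
5. not Box b, 0
6. not b implies b, 0
7. not b, 0
8. b, 0
Accessibility: 0R0
Branch closes: b and not b both at 0.
All branches of the tableau close; one closing branch shown above.

Unsatisfiable (every branch closes)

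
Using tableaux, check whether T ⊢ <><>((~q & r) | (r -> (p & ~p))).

No, not valid

Tableau for the negation ~<><>((~q & r) | (r -> (p & ~p))):
1. ~<><>((~q & r) | (r -> (p & ~p))), w0
2. ~<>((~q & r) | (r -> (p & ~p))), w0
3. ~((~q & r) | (r -> (p & ~p))), w0
4. ~(~q & r), w0
5. ~(r -> (p & ~p)), w0
6. r, w0
7. ~(p & ~p), w0
8. q, w0
9. p, w0
Accessibility: w0Rw0
The negation has an open branch (countermodel exists).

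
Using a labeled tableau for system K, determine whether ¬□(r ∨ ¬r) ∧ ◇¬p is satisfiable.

Unsatisfiable (every branch closes)

1. ¬□(r ∨ ¬r) ∧ ◇¬p, 0
2. ¬□(r ∨ ¬r), 0   [∧-rule on 1]
3. ◇¬p, 0   [∧-rule on 1]
4. ¬(r ∨ ¬r), 1   [¬□-rule on 2: fresh world 1, 0R1]
5. ¬r, 1   [¬∨-rule on 4]
6. r, 1   [¬∨-rule on 4]
Accessibility: 0R1
Branch closes: r and ¬r both at 1.
(One branch shown.) All branches close.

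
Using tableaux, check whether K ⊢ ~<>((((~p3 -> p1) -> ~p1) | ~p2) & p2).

Tableau for the negation <>((((~p3 -> p1) -> ~p1) | ~p2) & p2):
1. <>((((~p3 -> p1) -> ~p1) | ~p2) & p2), 0
2. (((~p3 -> p1) -> ~p1) | ~p2) & p2, 1   [<>-rule on 1: fresh world 1, 0R1]
3. ((~p3 -> p1) -> ~p1) | ~p2, 1   [&-rule on 2]
4. p2, 1   [&-rule on 2]
5. (~p3 -> p1) -> ~p1, 1   [|-rule on 3 (branches; this branch)]
6. ~p1, 1   [->-rule on 5 (branches; this branch)]
Accessibility: 0R1
The negation has an open branch (countermodel exists).

No, not valid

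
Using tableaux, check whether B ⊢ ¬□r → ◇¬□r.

Tableau for the negation ¬(¬□r → ◇¬□r):
1. ¬(¬□r → ◇¬□r), u
2. ¬□r, u   [¬→-rule on 1]
3. ¬◇¬□r, u   [¬→-rule on 1]
4. □r, u   [¬◇-rule on 3 via uRu]
5. r, u   [□-rule on 4 via uRu]
6. ¬r, v   [¬□-rule on 2: fresh world v, uRv]
7. □r, v   [¬◇-rule on 3 via uRv]
8. r, v   [□-rule on 4 via uRv]
Accessibility: uRu, uRv, vRu, vRv
Branch closes: r and ¬r both at v.
All branches of the negation close; one closing branch shown above.

Yes, valid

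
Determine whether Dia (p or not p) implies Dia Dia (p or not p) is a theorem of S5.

Tableau for the negation not (Dia (p or not p) implies Dia Dia (p or not p)):
1. not (Dia (p or not p) implies Dia Dia (p or not p)), w0
2. Dia (p or not p), w0
3. not Dia Dia (p or not p), w0
4. not Dia (p or not p), w0
5. not (p or not p), w0
6. not p, w0
7. p, w0
Accessibility: w0Rw0
Branch closes: p and not p both at w0.
All branches of the negation close; one closing branch shown above.

Valid in S5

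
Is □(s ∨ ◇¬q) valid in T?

Invalid (countermodel exists)

Tableau for the negation ¬□(s ∨ ◇¬q):
1. ¬□(s ∨ ◇¬q), w0
2. ¬(s ∨ ◇¬q), w1
3. ¬s, w1
4. ¬◇¬q, w1
5. q, w1
Accessibility: w0Rw0, w0Rw1, w1Rw1
The negation has an open branch (countermodel exists).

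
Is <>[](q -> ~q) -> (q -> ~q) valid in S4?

Invalid (countermodel exists)

Tableau for the negation ~(<>[](q -> ~q) -> (q -> ~q)):
1. ~(<>[](q -> ~q) -> (q -> ~q)), w0
2. <>[](q -> ~q), w0
3. ~(q -> ~q), w0
4. q, w0
5. [](q -> ~q), w1
6. q -> ~q, w1
7. ~q, w1
Accessibility: w0Rw0, w0Rw1, w1Rw1
The negation has an open branch (countermodel exists).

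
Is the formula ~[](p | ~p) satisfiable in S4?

1. ~[](p | ~p), w0
2. ~(p | ~p), w1
3. ~p, w1
4. p, w1
Accessibility: w0Rw0, w0Rw1, w1Rw1
Branch closes: p and ~p both at w1.
(One branch shown.) All branches close.

No, unsatisfiable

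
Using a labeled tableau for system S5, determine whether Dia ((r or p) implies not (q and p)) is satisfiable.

Yes, satisfiable

1. Dia ((r or p) implies not (q and p)), u
2. (r or p) implies not (q and p), v   [Dia-rule on 1: fresh world v, uRv]
3. not (q and p), v   [implies-rule on 2 (branches; this branch)]
4. not p, v   [neg-and-rule on 3 (branches; this branch)]
Accessibility: uRu, uRv, vRu, vRv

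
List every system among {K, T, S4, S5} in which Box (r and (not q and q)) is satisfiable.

K

K-tableau for the formula:
1. Box (r and (not q and q)), u
Complete open branch: satisfiable in K.
T-tableau for the formula:
1. Box (r and (not q and q)), u
2. r and (not q and q), u   [Box-rule on 1 via uRu]
3. r, u   [and-rule on 2]
4. not q and q, u   [and-rule on 2]
5. not q, u   [and-rule on 4]
6. q, u   [and-rule on 4]
Accessibility: uRu
Branch closes: q and not q both at u.
Every branch closes (one shown): unsatisfiable in T, hence also in S4, S5 (every S4/S5-frame is a T-frame).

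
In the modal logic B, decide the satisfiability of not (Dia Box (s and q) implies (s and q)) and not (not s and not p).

Unsatisfiable

1. not (Dia Box (s and q) implies (s and q)) and not (not s and not p), 0
2. not (Dia Box (s and q) implies (s and q)), 0   [and-rule on 1]
3. not (not s and not p), 0   [and-rule on 1]
4. Dia Box (s and q), 0   [neg-implies-rule on 2]
5. not (s and q), 0   [neg-implies-rule on 2]
6. p, 0   [neg-and-rule on 3 (branches; this branch)]
7. not q, 0   [neg-and-rule on 5 (branches; this branch)]
8. Box (s and q), 1   [Dia-rule on 4: fresh world 1, 0R1]
9. s and q, 0   [Box-rule on 8 via 1R0]
10. s, 0   [and-rule on 9]
11. q, 0   [and-rule on 9]
Accessibility: 0R0, 0R1, 1R0, 1R1
Branch closes: q and not q both at 0.
All branches of the tableau close; one closing branch shown above.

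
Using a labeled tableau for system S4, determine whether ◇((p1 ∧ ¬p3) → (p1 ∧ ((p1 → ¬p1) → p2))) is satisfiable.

Satisfiable (open branch found)

1. ◇((p1 ∧ ¬p3) → (p1 ∧ ((p1 → ¬p1) → p2))), u
2. (p1 ∧ ¬p3) → (p1 ∧ ((p1 → ¬p1) → p2)), v   [◇-rule on 1: fresh world v, uRv]
3. p1 ∧ ((p1 → ¬p1) → p2), v   [→-rule on 2 (branches; this branch)]
4. p1, v   [∧-rule on 3]
5. (p1 → ¬p1) → p2, v   [∧-rule on 3]
6. p2, v   [→-rule on 5 (branches; this branch)]
Accessibility: uRu, uRv, vRv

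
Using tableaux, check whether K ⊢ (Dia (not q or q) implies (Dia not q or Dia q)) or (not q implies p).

Yes, valid

Tableau for the negation not ((Dia (not q or q) implies (Dia not q or Dia q)) or (not q implies p)):
1. not ((Dia (not q or q) implies (Dia not q or Dia q)) or (not q implies p)), 0
2. not (Dia (not q or q) implies (Dia not q or Dia q)), 0
3. not (not q implies p), 0
4. Dia (not q or q), 0
5. not (Dia not q or Dia q), 0
6. not q, 0
7. not p, 0
8. not Dia not q, 0
9. not Dia q, 0
10. not q or q, 1
11. q, 1
12. not q, 1
Accessibility: 0R1
Branch closes: q and not q both at 1.
Every branch of the negation's tableau closes; the branch above is one of them.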